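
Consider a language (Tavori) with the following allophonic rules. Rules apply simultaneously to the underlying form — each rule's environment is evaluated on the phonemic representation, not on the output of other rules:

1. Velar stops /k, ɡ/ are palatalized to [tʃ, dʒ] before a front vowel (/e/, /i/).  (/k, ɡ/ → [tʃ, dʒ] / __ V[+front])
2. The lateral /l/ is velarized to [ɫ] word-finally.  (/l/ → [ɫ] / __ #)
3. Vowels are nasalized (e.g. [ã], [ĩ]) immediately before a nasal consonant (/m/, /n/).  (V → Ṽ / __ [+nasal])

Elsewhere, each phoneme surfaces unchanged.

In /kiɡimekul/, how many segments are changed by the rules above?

4

Segments that undergo a rule: /k/ → [tʃ] (rule 1); /ɡ/ → [dʒ] (rule 1); /i/ → [ĩ] (rule 3); /l/ → [ɫ] (rule 2).
All other segments surface unchanged.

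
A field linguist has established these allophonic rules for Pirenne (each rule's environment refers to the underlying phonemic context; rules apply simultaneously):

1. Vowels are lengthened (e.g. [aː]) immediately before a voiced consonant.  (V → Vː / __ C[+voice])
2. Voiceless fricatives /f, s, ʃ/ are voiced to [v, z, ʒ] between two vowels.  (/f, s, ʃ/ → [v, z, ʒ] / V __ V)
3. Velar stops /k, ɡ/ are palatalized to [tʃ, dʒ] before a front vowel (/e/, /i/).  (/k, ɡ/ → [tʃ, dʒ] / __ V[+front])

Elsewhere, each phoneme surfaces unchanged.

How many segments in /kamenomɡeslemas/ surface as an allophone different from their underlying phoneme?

Segments that undergo a rule: /a/ → [aː] (rule 1); /e/ → [eː] (rule 1); /o/ → [oː] (rule 1); /ɡ/ → [dʒ] (rule 3); /e/ → [eː] (rule 1).
All other segments surface unchanged.

5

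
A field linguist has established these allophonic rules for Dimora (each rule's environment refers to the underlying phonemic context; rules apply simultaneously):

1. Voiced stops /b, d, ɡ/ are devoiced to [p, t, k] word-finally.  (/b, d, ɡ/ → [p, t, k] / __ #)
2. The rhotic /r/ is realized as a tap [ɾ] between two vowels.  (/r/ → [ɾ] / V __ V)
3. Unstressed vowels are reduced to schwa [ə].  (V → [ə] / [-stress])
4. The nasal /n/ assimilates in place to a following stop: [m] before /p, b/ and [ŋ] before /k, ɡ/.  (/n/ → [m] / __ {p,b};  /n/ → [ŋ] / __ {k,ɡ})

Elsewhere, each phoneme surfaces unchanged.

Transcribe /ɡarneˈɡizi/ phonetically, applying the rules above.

[ɡərnəˈɡizə]

/ɡ/ — word-initial; rule 1 does not apply here → [ɡ].
Rule 3 applies to /a/ (between /ɡ/ and /r/: in an unstressed syllable) → [ə].
/r/ (between /a/ and /n/) fails the environment for rule 2, so it stays [r].
/n/ (between /r/ and /e/) is in the target of rule 4 but the environment (before a labial or velar stop) is not met → [n].
/e/ (between /n/ and /ɡ/) occurs in an unstressed syllable → [ə] by rule 3.
/ɡ/ (between /e/ and /i/) is in the target of rule 1 but the environment (word-finally) is not met → [ɡ].
/i/ (between /ɡ/ and /z/) fails the environment for rule 3, so it stays [i].
/z/ — not in any rule's target class → [z].
Rule 3 applies to /i/ (word-final: in an unstressed syllable) → [ə].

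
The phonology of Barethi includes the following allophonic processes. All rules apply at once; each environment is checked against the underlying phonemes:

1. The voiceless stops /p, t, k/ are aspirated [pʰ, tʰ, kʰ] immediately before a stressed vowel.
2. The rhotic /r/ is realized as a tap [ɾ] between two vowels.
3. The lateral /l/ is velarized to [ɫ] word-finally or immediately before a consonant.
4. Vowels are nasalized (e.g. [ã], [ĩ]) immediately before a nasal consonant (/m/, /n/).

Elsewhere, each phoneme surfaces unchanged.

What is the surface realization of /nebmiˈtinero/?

/e/ (between /n/ and /b/) fails the environment for rule 4, so it stays [e].
/i/ (between /m/ and /t/) fails the environment for rule 4, so it stays [i].
Rule 1 applies to /t/ (between /i/ and /i/: immediately before a stressed vowel) → [tʰ].
/i/ (between /t/ and /n/) occurs before a nasal consonant → [ĩ] by rule 4.
/e/ (between /n/ and /r/): rule 4 targets it, but not before a nasal consonant → unchanged [e].
/r/ (between /e/ and /o/) occurs between two vowels → [ɾ] by rule 2.
/o/ — word-final; rule 4 does not apply here → [o].

[nebmiˈtʰĩneɾo]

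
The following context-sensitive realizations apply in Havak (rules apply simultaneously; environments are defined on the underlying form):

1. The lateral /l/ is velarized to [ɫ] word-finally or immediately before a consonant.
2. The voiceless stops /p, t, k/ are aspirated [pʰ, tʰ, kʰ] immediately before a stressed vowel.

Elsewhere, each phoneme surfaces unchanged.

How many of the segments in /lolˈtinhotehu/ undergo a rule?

Segments that undergo a rule: /l/ → [ɫ] (rule 1); /t/ → [tʰ] (rule 2).
All other segments surface unchanged.

2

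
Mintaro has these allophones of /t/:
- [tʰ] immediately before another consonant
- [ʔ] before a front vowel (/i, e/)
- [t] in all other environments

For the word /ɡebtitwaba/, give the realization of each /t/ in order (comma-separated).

Occurrence 1 (position 4): before a front vowel (/i, e/) → [ʔ].
Occurrence 2 (position 6): immediately before another consonant → [tʰ].

[ʔ], [tʰ]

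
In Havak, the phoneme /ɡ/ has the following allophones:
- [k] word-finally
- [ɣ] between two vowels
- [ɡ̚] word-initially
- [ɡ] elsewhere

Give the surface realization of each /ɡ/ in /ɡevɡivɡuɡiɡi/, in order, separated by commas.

Occurrence 1 (position 1): word-initially → [ɡ̚].
Occurrence 2 (position 4): no conditioning environment matches → elsewhere allophone [ɡ].
Occurrence 3 (position 7): no conditioning environment matches → elsewhere allophone [ɡ].
Occurrence 4 (position 9): between two vowels → [ɣ].
Occurrence 5 (position 11): between two vowels → [ɣ].

[ɡ̚], [ɡ], [ɡ], [ɣ], [ɣ]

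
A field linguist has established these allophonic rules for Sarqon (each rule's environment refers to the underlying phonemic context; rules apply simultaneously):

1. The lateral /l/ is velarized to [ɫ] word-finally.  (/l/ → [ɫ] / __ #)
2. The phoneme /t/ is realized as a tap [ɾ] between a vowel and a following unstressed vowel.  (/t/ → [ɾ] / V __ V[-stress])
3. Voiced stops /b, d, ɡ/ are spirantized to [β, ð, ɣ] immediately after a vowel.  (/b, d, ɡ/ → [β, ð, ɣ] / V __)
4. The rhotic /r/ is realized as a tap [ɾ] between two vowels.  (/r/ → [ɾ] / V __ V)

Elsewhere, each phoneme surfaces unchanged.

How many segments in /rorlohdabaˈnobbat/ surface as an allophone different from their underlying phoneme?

2

Segments that undergo a rule: /b/ → [β] (rule 3); /b/ → [β] (rule 3).
All other segments surface unchanged.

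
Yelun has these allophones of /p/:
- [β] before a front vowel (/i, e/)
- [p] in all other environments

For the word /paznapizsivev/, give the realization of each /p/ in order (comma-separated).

[p], [β]

Occurrence 1 (position 1): no conditioning environment matches → elsewhere allophone [p].
Occurrence 2 (position 6): before a front vowel (/i, e/) → [β].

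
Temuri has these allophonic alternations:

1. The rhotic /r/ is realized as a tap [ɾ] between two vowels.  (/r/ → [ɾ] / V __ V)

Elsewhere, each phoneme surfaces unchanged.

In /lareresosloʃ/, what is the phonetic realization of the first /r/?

Rule 1 applies to /r/ (between /a/ and /e/: between two vowels) → [ɾ].

[ɾ]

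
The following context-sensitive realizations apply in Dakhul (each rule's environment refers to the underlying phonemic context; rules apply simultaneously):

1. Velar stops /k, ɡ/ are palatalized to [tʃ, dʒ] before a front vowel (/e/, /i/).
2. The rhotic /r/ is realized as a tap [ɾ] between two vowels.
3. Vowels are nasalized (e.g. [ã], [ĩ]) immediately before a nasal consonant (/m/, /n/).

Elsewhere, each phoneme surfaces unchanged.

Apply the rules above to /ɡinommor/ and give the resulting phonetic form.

[dʒĩnõmmor]

/ɡ/ (word-initial) occurs before a front vowel → [dʒ] by rule 1.
Rule 3 applies to /i/ (between /ɡ/ and /n/: before a nasal consonant) → [ĩ].
/n/ stays [n].
/o/ (between /n/ and /m/): before a nasal consonant, so rule 3 applies → [õ].
/m/ — not in any rule's target class → [m].
/m/ (between /m/ and /o/): no rule targets it → [m].
/o/ (between /m/ and /r/): rule 3 targets it, but not before a nasal consonant → unchanged [o].
/r/ (word-final): rule 2 targets it, but not between two vowels → unchanged [r].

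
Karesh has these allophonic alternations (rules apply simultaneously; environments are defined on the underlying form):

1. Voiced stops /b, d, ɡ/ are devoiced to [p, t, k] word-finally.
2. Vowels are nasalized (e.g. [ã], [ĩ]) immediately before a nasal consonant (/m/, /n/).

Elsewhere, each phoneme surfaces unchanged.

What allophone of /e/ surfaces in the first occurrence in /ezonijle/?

/e/ (word-initial) fails the environment for rule 2, so it stays [e].

[e]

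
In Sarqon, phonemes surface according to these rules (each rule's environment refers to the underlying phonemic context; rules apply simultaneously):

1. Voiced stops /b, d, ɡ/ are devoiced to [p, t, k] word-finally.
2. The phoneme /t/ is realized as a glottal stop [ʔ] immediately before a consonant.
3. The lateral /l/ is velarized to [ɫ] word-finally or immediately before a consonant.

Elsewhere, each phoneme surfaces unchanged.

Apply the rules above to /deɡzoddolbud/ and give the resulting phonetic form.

/d/ (word-initial) fails the environment for rule 1, so it stays [d].
/ɡ/ (between /e/ and /z/) is in the target of rule 1 but the environment (word-finally) is not met → [ɡ].
/d/ — between /o/ and /d/; rule 1 does not apply here → [d].
/d/ (between /d/ and /o/) is in the target of rule 1 but the environment (word-finally) is not met → [d].
/l/ meets the environment for rule 3 (word-finally or immediately before a consonant) → [ɫ].
/b/ (between /l/ and /u/) fails the environment for rule 1, so it stays [b].
/d/ (word-final): word-finally, so rule 1 applies → [t].

[deɡzoddoɫbut]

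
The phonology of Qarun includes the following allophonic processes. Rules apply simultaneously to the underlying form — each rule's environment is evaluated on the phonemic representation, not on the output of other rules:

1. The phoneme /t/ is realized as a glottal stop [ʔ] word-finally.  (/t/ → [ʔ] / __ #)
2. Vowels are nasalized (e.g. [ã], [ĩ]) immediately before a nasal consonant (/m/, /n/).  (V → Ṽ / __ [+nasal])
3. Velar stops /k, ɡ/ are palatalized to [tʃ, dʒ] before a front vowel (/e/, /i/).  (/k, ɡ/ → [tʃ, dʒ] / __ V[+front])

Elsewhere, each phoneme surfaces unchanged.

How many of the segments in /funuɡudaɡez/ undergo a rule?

Segments that undergo a rule: /u/ → [ũ] (rule 2); /ɡ/ → [dʒ] (rule 3).
All other segments surface unchanged.

2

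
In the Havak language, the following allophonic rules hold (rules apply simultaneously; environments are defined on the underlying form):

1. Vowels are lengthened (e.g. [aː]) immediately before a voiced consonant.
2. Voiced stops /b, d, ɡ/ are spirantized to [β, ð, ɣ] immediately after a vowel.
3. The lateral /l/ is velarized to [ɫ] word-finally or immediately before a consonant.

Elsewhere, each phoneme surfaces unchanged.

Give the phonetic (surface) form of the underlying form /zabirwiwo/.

/a/ meets the environment for rule 1 (before a voiced consonant) → [aː].
Rule 2 applies to /b/ (between /a/ and /i/: immediately after a vowel) → [β].
/i/ — between /b/ and /r/, before a voiced consonant — surfaces as [iː] (rule 1).
/i/ (between /w/ and /w/) occurs before a voiced consonant → [iː] by rule 1.
/o/ (word-final): rule 1 targets it, but not before a voiced consonant → unchanged [o].

[zaːβiːrwiːwo]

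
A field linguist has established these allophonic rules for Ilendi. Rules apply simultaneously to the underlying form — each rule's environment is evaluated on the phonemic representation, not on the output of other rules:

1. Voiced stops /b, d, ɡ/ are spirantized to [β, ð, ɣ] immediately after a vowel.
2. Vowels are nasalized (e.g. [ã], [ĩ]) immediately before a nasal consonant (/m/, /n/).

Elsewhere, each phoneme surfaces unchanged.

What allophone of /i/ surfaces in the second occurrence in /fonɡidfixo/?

/i/ — between /f/ and /x/; rule 2 does not apply here → [i].

[i]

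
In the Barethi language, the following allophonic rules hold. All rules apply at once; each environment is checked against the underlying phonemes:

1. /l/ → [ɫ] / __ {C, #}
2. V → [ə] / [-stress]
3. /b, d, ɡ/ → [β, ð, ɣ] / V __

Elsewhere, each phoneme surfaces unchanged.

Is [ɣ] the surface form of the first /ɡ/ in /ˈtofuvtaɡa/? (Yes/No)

Yes

Rule 3 applies to /ɡ/ (between /a/ and /a/: immediately after a vowel) → [ɣ].
The actual realization is [ɣ], which matches [ɣ].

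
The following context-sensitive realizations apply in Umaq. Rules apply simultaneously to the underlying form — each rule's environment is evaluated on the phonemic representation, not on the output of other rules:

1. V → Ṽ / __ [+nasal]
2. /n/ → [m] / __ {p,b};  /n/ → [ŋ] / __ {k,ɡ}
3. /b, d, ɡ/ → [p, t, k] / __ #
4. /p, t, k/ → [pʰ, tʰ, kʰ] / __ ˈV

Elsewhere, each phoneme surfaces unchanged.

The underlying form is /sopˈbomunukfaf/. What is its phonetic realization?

[sopˈbõmũnukfaf]

/s/ — not in any rule's target class → [s].
/o/ (between /s/ and /p/) is in the target of rule 1 but the environment (before a nasal consonant) is not met → [o].
/p/ (between /o/ and /b/) is in the target of rule 4 but the environment (immediately before a stressed vowel) is not met → [p].
/b/ (between /p/ and /o/) fails the environment for rule 3, so it stays [b].
/o/ (between /b/ and /m/): before a nasal consonant, so rule 1 applies → [õ].
/m/ stays [m].
/u/ — between /m/ and /n/, before a nasal consonant — surfaces as [ũ] (rule 1).
/n/ — between /u/ and /u/; rule 2 does not apply here → [n].
/u/ (between /n/ and /k/): rule 1 targets it, but not before a nasal consonant → unchanged [u].
/k/ (between /u/ and /f/) is in the target of rule 4 but the environment (immediately before a stressed vowel) is not met → [k].
/f/ — not in any rule's target class → [f].
/a/ (between /f/ and /f/) is in the target of rule 1 but the environment (before a nasal consonant) is not met → [a].
/f/ (word-final) is unaffected → [f].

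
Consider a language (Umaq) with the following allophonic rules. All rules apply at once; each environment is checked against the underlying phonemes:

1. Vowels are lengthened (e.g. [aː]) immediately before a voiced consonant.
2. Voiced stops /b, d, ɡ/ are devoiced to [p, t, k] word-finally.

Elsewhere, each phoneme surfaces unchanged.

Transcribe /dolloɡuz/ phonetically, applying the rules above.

[doːlloːɡuːz]

/d/ — word-initial; rule 2 does not apply here → [d].
/o/ meets the environment for rule 1 (before a voiced consonant) → [oː].
/l/ — not in any rule's target class → [l].
/l/ stays [l].
/o/ (between /l/ and /ɡ/) occurs before a voiced consonant → [oː] by rule 1.
/ɡ/ (between /o/ and /u/) is in the target of rule 2 but the environment (word-finally) is not met → [ɡ].
/u/ (between /ɡ/ and /z/) occurs before a voiced consonant → [uː] by rule 1.
/z/ stays [z].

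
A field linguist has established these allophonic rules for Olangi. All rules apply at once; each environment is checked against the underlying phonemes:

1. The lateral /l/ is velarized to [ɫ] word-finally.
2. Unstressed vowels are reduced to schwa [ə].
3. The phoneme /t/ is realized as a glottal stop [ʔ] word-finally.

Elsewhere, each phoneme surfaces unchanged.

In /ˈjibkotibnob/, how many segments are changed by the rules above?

3

Segments that undergo a rule: /o/ → [ə] (rule 2); /i/ → [ə] (rule 2); /o/ → [ə] (rule 2).
All other segments surface unchanged.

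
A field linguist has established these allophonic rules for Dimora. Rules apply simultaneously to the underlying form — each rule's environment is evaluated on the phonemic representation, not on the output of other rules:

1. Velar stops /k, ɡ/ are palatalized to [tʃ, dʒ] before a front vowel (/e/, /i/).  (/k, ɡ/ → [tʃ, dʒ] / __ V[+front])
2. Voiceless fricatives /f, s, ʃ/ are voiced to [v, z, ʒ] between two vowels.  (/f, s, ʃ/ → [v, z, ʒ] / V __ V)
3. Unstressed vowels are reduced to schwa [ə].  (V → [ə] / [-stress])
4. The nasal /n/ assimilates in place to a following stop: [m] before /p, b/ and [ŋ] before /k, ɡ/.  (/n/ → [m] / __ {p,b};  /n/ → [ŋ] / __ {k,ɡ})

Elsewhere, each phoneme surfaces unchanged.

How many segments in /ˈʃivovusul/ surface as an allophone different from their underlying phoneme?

4

Segments that undergo a rule: /o/ → [ə] (rule 3); /u/ → [ə] (rule 3); /s/ → [z] (rule 2); /u/ → [ə] (rule 3).
All other segments surface unchanged.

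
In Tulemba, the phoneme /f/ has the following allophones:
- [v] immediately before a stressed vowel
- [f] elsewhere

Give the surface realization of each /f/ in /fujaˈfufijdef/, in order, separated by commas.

[f], [v], [f], [f]

Occurrence 1 (position 1): no conditioning environment matches → elsewhere allophone [f].
Occurrence 2 (position 5): immediately before a stressed vowel → [v].
Occurrence 3 (position 7): no conditioning environment matches → elsewhere allophone [f].
Occurrence 4 (position 12): no conditioning environment matches → elsewhere allophone [f].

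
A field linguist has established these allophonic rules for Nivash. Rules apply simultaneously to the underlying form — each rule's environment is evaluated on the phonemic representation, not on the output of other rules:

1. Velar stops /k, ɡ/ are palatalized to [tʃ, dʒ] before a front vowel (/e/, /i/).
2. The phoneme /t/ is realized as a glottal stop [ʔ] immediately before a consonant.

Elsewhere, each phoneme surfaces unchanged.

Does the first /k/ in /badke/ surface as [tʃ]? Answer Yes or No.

/k/ meets the environment for rule 1 (before a front vowel) → [tʃ].
The actual realization is [tʃ], which matches [tʃ].

Yes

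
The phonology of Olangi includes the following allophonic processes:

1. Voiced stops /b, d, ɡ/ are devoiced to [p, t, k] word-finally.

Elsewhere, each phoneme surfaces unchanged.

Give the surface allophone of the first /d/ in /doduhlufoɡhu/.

/d/ — word-initial; rule 1 does not apply here → [d].

[d]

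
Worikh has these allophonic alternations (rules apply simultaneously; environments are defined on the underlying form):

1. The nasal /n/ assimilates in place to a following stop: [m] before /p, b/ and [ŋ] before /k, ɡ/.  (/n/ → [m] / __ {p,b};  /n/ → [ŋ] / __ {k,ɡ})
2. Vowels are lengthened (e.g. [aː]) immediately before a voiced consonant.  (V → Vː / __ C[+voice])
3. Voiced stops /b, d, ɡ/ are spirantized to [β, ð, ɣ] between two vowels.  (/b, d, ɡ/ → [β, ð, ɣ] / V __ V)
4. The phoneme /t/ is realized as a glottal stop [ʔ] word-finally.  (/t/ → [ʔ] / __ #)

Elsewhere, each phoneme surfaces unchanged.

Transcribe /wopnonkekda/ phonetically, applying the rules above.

[wopnoːŋkekda]

/o/ (between /w/ and /p/): rule 2 targets it, but not before a voiced consonant → unchanged [o].
/n/ (between /p/ and /o/) fails the environment for rule 1, so it stays [n].
Rule 2 applies to /o/ (between /n/ and /n/: before a voiced consonant) → [oː].
/n/ (between /o/ and /k/) occurs before a labial or velar stop → [ŋ] by rule 1.
/e/ — between /k/ and /k/; rule 2 does not apply here → [e].
/d/ (between /k/ and /a/): rule 3 targets it, but not between two vowels → unchanged [d].
/a/ (word-final) fails the environment for rule 2, so it stays [a].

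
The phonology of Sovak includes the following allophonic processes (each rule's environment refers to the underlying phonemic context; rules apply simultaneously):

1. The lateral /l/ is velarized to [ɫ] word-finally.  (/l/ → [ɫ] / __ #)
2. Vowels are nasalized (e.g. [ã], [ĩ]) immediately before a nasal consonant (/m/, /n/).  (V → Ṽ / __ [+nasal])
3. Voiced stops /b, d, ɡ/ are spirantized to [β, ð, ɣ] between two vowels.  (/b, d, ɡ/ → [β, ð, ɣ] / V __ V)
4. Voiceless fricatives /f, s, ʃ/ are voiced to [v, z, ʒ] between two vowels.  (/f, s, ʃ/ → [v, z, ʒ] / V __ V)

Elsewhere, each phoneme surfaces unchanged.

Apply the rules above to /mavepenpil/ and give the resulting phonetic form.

[mavepẽnpiɫ]

/m/ — not in any rule's target class → [m].
/a/ (between /m/ and /v/) is in the target of rule 2 but the environment (before a nasal consonant) is not met → [a].
/v/ — not in any rule's target class → [v].
/e/ (between /v/ and /p/): rule 2 targets it, but not before a nasal consonant → unchanged [e].
/p/ (between /e/ and /e/): no rule targets it → [p].
/e/ (between /p/ and /n/): before a nasal consonant, so rule 2 applies → [ẽ].
/n/ — not in any rule's target class → [n].
/p/ (between /n/ and /i/): no rule targets it → [p].
/i/ (between /p/ and /l/) is in the target of rule 2 but the environment (before a nasal consonant) is not met → [i].
/l/ — word-final, word-finally — surfaces as [ɫ] (rule 1).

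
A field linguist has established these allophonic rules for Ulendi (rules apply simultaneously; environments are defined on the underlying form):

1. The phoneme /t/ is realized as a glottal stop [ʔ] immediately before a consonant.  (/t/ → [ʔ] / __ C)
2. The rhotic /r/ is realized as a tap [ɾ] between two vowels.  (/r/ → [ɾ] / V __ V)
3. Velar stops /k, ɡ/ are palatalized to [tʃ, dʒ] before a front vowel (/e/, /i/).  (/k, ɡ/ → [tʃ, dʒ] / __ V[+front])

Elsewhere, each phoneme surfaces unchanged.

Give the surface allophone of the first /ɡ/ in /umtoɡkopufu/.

/ɡ/ — between /o/ and /k/; rule 3 does not apply here → [ɡ].

[ɡ]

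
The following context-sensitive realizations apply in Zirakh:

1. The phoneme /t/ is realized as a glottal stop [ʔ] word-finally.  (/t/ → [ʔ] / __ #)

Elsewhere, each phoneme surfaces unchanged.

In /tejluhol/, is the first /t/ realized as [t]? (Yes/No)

Yes

/t/ (word-initial): rule 1 targets it, but not word-finally → unchanged [t].
The actual realization is [t], which matches [t].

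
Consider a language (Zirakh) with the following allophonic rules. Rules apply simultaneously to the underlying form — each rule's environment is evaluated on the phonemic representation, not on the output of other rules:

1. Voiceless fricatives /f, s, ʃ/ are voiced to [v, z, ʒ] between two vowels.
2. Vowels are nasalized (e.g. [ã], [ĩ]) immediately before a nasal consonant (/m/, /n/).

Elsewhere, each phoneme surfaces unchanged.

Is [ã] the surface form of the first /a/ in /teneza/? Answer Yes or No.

/a/ (word-final) fails the environment for rule 2, so it stays [a].
The actual realization is [a], not [ã].

No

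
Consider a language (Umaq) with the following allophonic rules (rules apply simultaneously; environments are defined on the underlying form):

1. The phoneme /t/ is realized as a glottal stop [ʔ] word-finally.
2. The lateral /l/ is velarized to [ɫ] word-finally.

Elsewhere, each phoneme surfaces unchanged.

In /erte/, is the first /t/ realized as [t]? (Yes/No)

Yes

/t/ (between /r/ and /e/) is in the target of rule 1 but the environment (word-finally) is not met → [t].
The actual realization is [t], which matches [t].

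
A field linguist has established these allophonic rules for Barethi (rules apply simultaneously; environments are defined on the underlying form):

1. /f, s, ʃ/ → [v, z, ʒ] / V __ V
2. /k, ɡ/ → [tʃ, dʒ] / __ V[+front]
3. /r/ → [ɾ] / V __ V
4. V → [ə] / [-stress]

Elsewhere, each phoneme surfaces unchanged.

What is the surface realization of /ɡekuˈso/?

[dʒəkəˈzo]

/ɡ/ (word-initial) occurs before a front vowel → [dʒ] by rule 2.
/e/ (between /ɡ/ and /k/) occurs in an unstressed syllable → [ə] by rule 4.
/k/ — between /e/ and /u/; rule 2 does not apply here → [k].
/u/ (between /k/ and /s/) occurs in an unstressed syllable → [ə] by rule 4.
/s/ (between /u/ and /o/): between two vowels, so rule 1 applies → [z].
/o/ (word-final): rule 4 targets it, but not in an unstressed syllable → unchanged [o].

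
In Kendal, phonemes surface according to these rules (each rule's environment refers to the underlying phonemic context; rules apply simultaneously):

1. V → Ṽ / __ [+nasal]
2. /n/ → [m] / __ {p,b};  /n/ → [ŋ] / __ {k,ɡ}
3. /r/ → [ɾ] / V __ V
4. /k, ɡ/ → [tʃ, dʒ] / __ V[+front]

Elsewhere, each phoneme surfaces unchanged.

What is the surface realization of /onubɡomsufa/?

[õnubɡõmsufa]

/o/ — word-initial, before a nasal consonant — surfaces as [õ] (rule 1).
/n/ (between /o/ and /u/): rule 2 targets it, but not before a labial or velar stop → unchanged [n].
/u/ — between /n/ and /b/; rule 1 does not apply here → [u].
/b/ stays [b].
/ɡ/ (between /b/ and /o/) fails the environment for rule 4, so it stays [ɡ].
/o/ — between /ɡ/ and /m/, before a nasal consonant — surfaces as [õ] (rule 1).
/m/ (between /o/ and /s/): no rule targets it → [m].
/s/ (between /m/ and /u/) is unaffected → [s].
/u/ (between /s/ and /f/) is in the target of rule 1 but the environment (before a nasal consonant) is not met → [u].
/f/ — not in any rule's target class → [f].
/a/ — word-final; rule 1 does not apply here → [a].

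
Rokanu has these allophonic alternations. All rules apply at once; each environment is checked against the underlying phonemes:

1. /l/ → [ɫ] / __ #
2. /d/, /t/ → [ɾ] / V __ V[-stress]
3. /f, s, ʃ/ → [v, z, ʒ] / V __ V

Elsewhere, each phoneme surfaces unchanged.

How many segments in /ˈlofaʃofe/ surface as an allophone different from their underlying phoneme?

3

Segments that undergo a rule: /f/ → [v] (rule 3); /ʃ/ → [ʒ] (rule 3); /f/ → [v] (rule 3).
All other segments surface unchanged.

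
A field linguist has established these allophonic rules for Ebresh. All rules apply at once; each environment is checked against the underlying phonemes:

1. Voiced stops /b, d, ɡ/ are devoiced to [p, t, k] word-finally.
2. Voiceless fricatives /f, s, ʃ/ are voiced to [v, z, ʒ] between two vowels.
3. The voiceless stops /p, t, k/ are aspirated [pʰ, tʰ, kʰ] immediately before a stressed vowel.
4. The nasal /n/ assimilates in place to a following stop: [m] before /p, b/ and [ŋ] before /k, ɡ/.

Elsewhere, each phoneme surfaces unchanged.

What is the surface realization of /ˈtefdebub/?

Rule 3 applies to /t/ (word-initial: immediately before a stressed vowel) → [tʰ].
/e/ (between /t/ and /f/) is unaffected → [e].
/f/ (between /e/ and /d/) is in the target of rule 2 but the environment (between two vowels) is not met → [f].
/d/ (between /f/ and /e/) fails the environment for rule 1, so it stays [d].
/e/ (between /d/ and /b/): no rule targets it → [e].
/b/ (between /e/ and /u/) is in the target of rule 1 but the environment (word-finally) is not met → [b].
/u/ — not in any rule's target class → [u].
/b/ (word-final): word-finally, so rule 1 applies → [p].

[ˈtʰefdebup]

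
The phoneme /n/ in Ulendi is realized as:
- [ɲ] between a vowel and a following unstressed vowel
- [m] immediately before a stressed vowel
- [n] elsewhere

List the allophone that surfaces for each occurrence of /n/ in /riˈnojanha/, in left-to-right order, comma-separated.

Occurrence 1 (position 3): immediately before a stressed vowel → [m].
Occurrence 2 (position 7): no conditioning environment matches → elsewhere allophone [n].

[m], [n]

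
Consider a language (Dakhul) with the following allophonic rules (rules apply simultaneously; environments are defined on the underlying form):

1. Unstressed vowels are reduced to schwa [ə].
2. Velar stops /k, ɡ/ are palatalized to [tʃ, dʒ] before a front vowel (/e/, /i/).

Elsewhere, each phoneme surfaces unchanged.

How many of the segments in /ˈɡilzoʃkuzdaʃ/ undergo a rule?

Segments that undergo a rule: /ɡ/ → [dʒ] (rule 2); /o/ → [ə] (rule 1); /u/ → [ə] (rule 1); /a/ → [ə] (rule 1).
All other segments surface unchanged.

4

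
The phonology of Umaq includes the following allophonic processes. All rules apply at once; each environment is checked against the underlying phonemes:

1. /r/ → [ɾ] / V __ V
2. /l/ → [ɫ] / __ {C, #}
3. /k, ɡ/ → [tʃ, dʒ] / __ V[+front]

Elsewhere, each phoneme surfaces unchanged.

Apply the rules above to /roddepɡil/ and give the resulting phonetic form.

/r/ (word-initial) is in the target of rule 1 but the environment (between two vowels) is not met → [r].
/ɡ/ meets the environment for rule 3 (before a front vowel) → [dʒ].
/l/ — word-final, word-finally or immediately before a consonant — surfaces as [ɫ] (rule 2).

[roddepdʒiɫ]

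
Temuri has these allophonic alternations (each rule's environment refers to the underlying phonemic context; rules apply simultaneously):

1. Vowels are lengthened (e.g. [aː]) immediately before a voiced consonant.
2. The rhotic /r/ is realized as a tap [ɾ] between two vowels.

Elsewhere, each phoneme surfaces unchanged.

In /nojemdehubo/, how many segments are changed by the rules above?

Segments that undergo a rule: /o/ → [oː] (rule 1); /e/ → [eː] (rule 1); /u/ → [uː] (rule 1).
All other segments surface unchanged.

3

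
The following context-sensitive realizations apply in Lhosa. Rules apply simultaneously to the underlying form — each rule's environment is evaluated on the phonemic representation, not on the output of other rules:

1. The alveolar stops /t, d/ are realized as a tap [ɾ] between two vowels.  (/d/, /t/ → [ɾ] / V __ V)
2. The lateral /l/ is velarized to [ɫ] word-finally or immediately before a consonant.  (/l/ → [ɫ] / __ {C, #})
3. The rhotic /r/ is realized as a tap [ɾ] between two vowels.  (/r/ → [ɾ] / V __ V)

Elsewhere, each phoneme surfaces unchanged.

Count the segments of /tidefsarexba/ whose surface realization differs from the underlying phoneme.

2

Segments that undergo a rule: /d/ → [ɾ] (rule 1); /r/ → [ɾ] (rule 3).
All other segments surface unchanged.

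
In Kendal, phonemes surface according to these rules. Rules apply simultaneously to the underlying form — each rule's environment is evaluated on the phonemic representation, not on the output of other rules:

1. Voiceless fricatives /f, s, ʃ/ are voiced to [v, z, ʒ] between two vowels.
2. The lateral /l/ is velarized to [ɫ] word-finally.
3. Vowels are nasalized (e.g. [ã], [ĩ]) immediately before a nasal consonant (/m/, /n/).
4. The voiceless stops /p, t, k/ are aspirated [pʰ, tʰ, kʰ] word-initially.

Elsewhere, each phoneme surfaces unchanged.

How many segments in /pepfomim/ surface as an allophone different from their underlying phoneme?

3

Segments that undergo a rule: /p/ → [pʰ] (rule 4); /o/ → [õ] (rule 3); /i/ → [ĩ] (rule 3).
All other segments surface unchanged.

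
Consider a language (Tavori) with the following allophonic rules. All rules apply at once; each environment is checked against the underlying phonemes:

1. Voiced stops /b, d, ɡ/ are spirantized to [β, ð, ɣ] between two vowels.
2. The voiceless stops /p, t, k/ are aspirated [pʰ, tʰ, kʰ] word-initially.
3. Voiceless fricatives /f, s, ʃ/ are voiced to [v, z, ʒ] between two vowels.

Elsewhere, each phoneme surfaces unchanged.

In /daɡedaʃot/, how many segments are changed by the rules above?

Segments that undergo a rule: /ɡ/ → [ɣ] (rule 1); /d/ → [ð] (rule 1); /ʃ/ → [ʒ] (rule 3).
All other segments surface unchanged.

3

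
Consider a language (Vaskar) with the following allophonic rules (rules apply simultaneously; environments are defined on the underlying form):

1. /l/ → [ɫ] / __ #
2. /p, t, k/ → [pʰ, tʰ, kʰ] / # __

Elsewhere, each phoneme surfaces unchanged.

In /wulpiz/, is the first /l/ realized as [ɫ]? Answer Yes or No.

No

/l/ (between /u/ and /p/) is in the target of rule 1 but the environment (word-finally) is not met → [l].
The actual realization is [l], not [ɫ].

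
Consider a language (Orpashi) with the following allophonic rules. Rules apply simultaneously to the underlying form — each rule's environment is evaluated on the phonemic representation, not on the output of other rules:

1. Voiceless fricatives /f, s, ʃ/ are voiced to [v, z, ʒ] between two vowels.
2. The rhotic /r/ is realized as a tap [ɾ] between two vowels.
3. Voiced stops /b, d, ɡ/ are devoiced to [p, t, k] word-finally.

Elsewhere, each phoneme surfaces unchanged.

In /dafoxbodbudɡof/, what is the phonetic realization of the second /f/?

/f/ (word-final) fails the environment for rule 1, so it stays [f].

[f]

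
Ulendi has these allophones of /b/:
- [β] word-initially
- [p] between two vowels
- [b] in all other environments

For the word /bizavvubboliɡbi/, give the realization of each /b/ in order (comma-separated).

[β], [b], [b], [b]

Occurrence 1 (position 1): word-initially → [β].
Occurrence 2 (position 8): no conditioning environment matches → elsewhere allophone [b].
Occurrence 3 (position 9): no conditioning environment matches → elsewhere allophone [b].
Occurrence 4 (position 14): no conditioning environment matches → elsewhere allophone [b].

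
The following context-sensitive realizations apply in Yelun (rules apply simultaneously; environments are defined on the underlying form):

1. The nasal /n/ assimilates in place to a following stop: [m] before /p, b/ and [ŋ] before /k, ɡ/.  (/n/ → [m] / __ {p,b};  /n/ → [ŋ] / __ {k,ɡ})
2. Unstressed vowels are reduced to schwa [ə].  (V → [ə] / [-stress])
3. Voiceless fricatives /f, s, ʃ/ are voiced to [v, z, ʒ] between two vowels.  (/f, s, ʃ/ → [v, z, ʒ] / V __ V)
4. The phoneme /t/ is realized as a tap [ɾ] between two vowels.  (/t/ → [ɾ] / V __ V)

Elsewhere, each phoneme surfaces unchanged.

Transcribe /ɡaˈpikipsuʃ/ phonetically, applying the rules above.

[ɡəˈpikəpsəʃ]

Rule 2 applies to /a/ (between /ɡ/ and /p/: in an unstressed syllable) → [ə].
/i/ (between /p/ and /k/) is in the target of rule 2 but the environment (in an unstressed syllable) is not met → [i].
/i/ — between /k/ and /p/, in an unstressed syllable — surfaces as [ə] (rule 2).
/s/ — between /p/ and /u/; rule 3 does not apply here → [s].
/u/ meets the environment for rule 2 (in an unstressed syllable) → [ə].
/ʃ/ (word-final): rule 3 targets it, but not between two vowels → unchanged [ʃ].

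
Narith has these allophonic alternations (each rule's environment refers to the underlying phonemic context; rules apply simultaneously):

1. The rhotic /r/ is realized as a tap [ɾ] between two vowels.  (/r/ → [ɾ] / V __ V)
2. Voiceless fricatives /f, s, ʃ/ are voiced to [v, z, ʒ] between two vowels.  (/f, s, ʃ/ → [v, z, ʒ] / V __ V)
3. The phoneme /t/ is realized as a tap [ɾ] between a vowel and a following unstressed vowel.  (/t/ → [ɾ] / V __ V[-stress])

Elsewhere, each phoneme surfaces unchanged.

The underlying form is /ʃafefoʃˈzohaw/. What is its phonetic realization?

/ʃ/ — word-initial; rule 2 does not apply here → [ʃ].
/f/ (between /a/ and /e/) occurs between two vowels → [v] by rule 2.
/f/ — between /e/ and /o/, between two vowels — surfaces as [v] (rule 2).
/ʃ/ — between /o/ and /z/; rule 2 does not apply here → [ʃ].

[ʃavevoʃˈzohaw]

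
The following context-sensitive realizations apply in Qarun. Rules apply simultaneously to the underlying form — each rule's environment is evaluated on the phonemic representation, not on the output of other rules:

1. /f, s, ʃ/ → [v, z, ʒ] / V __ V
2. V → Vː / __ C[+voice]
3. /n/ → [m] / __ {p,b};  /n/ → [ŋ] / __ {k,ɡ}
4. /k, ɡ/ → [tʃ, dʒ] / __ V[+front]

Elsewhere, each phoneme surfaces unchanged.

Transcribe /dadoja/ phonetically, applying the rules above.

[daːdoːja]

/d/ (word-initial): no rule targets it → [d].
/a/ — between /d/ and /d/, before a voiced consonant — surfaces as [aː] (rule 2).
/d/ — not in any rule's target class → [d].
/o/ — between /d/ and /j/, before a voiced consonant — surfaces as [oː] (rule 2).
/j/ (between /o/ and /a/) is unaffected → [j].
/a/ — word-final; rule 2 does not apply here → [a].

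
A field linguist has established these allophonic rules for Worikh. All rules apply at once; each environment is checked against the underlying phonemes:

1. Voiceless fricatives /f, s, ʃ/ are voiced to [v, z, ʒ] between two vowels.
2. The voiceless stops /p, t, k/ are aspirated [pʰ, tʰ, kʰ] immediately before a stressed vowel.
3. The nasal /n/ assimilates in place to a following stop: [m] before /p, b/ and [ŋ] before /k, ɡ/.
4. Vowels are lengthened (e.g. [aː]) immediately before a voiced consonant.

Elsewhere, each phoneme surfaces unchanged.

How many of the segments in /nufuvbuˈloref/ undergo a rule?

Segments that undergo a rule: /f/ → [v] (rule 1); /u/ → [uː] (rule 4); /u/ → [uː] (rule 4); /o/ → [oː] (rule 4).
All other segments surface unchanged.

4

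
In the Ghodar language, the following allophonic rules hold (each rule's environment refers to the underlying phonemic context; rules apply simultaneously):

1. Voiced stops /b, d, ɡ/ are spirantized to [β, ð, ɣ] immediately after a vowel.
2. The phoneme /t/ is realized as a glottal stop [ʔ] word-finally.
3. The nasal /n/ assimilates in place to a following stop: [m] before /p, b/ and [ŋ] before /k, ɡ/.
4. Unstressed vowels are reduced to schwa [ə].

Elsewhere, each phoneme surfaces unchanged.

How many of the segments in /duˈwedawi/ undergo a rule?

4

Segments that undergo a rule: /u/ → [ə] (rule 4); /d/ → [ð] (rule 1); /a/ → [ə] (rule 4); /i/ → [ə] (rule 4).
All other segments surface unchanged.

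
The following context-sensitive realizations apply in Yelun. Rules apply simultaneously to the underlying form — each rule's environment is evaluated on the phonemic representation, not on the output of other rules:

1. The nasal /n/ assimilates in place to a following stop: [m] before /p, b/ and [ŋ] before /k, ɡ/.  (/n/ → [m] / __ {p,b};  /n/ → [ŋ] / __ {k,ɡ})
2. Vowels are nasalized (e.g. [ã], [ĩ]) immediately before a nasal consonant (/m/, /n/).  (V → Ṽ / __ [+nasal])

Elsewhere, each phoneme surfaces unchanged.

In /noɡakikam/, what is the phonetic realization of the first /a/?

/a/ — between /ɡ/ and /k/; rule 2 does not apply here → [a].

[a]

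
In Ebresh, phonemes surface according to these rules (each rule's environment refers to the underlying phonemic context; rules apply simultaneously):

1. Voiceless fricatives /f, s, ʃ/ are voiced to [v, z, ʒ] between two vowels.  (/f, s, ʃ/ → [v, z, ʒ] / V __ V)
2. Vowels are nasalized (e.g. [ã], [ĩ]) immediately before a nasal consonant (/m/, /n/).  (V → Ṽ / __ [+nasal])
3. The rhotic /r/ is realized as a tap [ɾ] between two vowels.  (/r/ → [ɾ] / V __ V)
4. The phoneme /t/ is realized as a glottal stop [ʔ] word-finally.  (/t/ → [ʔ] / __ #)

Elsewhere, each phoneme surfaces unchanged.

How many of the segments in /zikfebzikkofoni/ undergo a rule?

Segments that undergo a rule: /f/ → [v] (rule 1); /o/ → [õ] (rule 2).
All other segments surface unchanged.

2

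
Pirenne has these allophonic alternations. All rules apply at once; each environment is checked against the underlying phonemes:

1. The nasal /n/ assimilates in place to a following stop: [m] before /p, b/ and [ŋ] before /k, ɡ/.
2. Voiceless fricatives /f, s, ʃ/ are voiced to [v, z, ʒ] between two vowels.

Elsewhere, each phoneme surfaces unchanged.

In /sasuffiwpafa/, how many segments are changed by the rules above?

2

Segments that undergo a rule: /s/ → [z] (rule 2); /f/ → [v] (rule 2).
All other segments surface unchanged.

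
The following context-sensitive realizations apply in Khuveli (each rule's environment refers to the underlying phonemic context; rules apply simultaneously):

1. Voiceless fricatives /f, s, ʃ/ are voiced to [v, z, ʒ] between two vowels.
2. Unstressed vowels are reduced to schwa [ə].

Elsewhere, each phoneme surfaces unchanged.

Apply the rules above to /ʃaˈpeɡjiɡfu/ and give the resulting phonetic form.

[ʃəˈpeɡjəɡfə]

/ʃ/ (word-initial) fails the environment for rule 1, so it stays [ʃ].
/a/ meets the environment for rule 2 (in an unstressed syllable) → [ə].
/e/ (between /p/ and /ɡ/): rule 2 targets it, but not in an unstressed syllable → unchanged [e].
/i/ (between /j/ and /ɡ/): in an unstressed syllable, so rule 2 applies → [ə].
/f/ (between /ɡ/ and /u/) fails the environment for rule 1, so it stays [f].
/u/ (word-final): in an unstressed syllable, so rule 2 applies → [ə].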